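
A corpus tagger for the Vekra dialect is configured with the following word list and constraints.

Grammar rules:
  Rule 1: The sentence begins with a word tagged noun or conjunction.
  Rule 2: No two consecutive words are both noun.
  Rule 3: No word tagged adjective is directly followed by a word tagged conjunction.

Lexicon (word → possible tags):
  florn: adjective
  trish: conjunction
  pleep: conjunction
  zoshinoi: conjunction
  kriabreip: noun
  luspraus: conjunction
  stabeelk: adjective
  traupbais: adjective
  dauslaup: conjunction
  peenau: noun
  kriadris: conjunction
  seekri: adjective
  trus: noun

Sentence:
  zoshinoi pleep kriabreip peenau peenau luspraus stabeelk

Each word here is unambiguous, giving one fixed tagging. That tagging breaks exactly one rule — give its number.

Fixed tagging: conjunction conjunction noun noun noun conjunction adjective.
Rule check: R1 pass, R2 fail, R3 pass.
Only rule 2 fails.

2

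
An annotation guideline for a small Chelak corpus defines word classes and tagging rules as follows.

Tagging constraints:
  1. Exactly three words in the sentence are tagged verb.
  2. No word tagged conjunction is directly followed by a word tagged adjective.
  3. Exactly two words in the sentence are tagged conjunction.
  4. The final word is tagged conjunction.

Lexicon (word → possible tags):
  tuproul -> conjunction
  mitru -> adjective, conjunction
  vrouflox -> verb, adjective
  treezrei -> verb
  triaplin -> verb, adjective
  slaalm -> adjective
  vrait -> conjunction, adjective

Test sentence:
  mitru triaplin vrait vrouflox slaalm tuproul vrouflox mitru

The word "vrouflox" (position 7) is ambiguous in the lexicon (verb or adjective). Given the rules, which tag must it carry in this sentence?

verb

Candidates per position — 1:mitru {adjective,conjunction}; 2:triaplin {verb,adjective}; 3:vrait {conjunction,adjective}; 4:vrouflox {verb,adjective}; 5:slaalm {adjective}; 6:tuproul {conjunction}; 7:vrouflox {verb,adjective}; 8:mitru {adjective,conjunction}.
Position 2: tagging it adjective would leave rule 1 unsatisfiable, so it must be verb.
Position 4: tagging it adjective would leave rule 1 unsatisfiable, so it must be verb.
Position 7: tagging it adjective would leave rule 1 unsatisfiable, so it must be verb.
Position 8: tagging it adjective would leave rule 4 unsatisfiable, so it must be conjunction.
Position 1: tagging it conjunction would leave rule 3 unsatisfiable, so it must be adjective.
Position 3: tagging it conjunction would leave rule 3 unsatisfiable, so it must be adjective.
The only consistent sequence is: adjective verb adjective verb adjective conjunction verb conjunction.
Rule-by-rule: rule 1 ✓; rule 2 ✓; rule 3 ✓; rule 4 ✓.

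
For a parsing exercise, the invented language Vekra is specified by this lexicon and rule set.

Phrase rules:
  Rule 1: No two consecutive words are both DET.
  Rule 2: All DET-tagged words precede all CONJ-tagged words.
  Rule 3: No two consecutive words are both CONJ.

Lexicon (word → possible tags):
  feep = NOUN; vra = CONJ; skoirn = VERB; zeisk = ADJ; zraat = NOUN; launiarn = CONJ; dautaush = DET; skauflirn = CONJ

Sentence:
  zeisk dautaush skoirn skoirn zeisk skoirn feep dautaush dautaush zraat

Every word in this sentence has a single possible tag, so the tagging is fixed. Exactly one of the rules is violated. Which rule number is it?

Fixed tagging: ADJ DET VERB VERB ADJ VERB NOUN DET DET NOUN.
Checking each rule: R1 fail, R2 pass, R3 pass.
Only rule 1 fails.

1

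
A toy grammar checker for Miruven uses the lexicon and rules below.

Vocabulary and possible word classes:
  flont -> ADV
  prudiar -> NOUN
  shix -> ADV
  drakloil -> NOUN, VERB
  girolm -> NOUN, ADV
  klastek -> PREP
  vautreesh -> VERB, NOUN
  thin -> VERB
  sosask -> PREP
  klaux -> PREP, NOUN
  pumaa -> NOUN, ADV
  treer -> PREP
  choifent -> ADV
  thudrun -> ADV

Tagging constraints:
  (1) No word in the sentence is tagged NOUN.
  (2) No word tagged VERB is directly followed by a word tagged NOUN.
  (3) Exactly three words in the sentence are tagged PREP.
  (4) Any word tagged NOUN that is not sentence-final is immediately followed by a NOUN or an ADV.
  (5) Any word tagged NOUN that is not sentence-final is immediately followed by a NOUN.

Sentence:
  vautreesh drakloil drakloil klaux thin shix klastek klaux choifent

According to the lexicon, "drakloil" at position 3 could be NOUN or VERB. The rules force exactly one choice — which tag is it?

VERB

Candidates per position — 1:vautreesh {VERB,NOUN}; 2:drakloil {NOUN,VERB}; 3:drakloil {NOUN,VERB}; 4:klaux {PREP,NOUN}; 5:thin {VERB}; 6:shix {ADV}; 7:klastek {PREP}; 8:klaux {PREP,NOUN}; 9:choifent {ADV}.
Position 1: NOUN is ruled out by rule 1; that leaves VERB.
Position 2: NOUN is ruled out by rule 1; that leaves VERB.
Position 3: NOUN is ruled out by rule 1; that leaves VERB.
Position 4: NOUN is ruled out by rule 1; that leaves PREP.
Position 8: NOUN is ruled out by rule 1; that leaves PREP.
The unique satisfying tagging is: VERB VERB VERB PREP VERB ADV PREP PREP ADV.
Rule-by-rule: rule 1 satisfied; rule 2 satisfied; rule 3 satisfied; rule 4 satisfied; rule 5 satisfied.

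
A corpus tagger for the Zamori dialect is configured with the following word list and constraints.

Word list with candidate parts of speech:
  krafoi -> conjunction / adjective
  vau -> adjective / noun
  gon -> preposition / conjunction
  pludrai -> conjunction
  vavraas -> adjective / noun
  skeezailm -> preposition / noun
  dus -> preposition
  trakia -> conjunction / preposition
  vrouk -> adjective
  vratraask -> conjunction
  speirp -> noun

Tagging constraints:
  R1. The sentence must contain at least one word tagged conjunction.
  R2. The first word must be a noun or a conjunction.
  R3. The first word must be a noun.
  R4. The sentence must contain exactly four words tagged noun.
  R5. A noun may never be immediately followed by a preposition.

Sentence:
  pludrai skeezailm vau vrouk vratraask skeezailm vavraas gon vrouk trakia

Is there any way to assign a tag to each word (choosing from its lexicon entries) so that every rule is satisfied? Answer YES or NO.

NO

Candidates per position — 1:pludrai {conjunction}; 2:skeezailm {preposition,noun}; 3:vau {adjective,noun}; 4:vrouk {adjective}; 5:vratraask {conjunction}; 6:skeezailm {preposition,noun}; 7:vavraas {adjective,noun}; 8:gon {preposition,conjunction}; 9:vrouk {adjective}; 10:trakia {conjunction,preposition}.
Rule 3 cannot be satisfied by any choice of tags from the lexicon.
So there is no consistent tagging.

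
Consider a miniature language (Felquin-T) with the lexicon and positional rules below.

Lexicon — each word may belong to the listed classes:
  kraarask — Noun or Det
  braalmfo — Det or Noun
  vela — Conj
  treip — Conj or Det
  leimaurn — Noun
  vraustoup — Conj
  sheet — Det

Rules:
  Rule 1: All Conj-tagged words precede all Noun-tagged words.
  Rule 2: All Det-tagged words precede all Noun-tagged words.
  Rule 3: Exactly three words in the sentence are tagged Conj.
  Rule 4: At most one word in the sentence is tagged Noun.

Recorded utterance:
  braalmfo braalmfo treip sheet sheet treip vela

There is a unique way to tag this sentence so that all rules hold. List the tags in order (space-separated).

Candidates per position — 1:braalmfo {Det,Noun}; 2:braalmfo {Det,Noun}; 3:treip {Conj,Det}; 4:sheet {Det}; 5:sheet {Det}; 6:treip {Conj,Det}; 7:vela {Conj}.
At position 1, choosing Noun makes rule 1 impossible to satisfy; hence Det.
At position 2, choosing Noun makes rule 1 impossible to satisfy; hence Det.
At position 3, choosing Det makes rule 3 impossible to satisfy; hence Conj.
At position 6, choosing Det makes rule 3 impossible to satisfy; hence Conj.
So the tagging must be: Det Det Conj Det Det Conj Conj.
Checking: rule 1 holds; rule 2 holds; rule 3 holds; rule 4 holds.

Det Det Conj Det Det Conj Conj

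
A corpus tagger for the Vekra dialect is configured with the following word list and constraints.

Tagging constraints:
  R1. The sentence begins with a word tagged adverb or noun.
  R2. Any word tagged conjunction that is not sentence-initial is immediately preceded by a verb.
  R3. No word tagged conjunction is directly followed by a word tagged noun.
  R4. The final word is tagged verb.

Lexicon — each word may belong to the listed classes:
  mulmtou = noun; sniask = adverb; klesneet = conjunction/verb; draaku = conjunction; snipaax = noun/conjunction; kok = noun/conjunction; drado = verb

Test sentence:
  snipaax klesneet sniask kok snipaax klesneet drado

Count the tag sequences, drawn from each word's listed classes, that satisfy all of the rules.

1

Candidates per position — 1:snipaax {noun,conjunction}; 2:klesneet {conjunction,verb}; 3:sniask {adverb}; 4:kok {noun,conjunction}; 5:snipaax {noun,conjunction}; 6:klesneet {conjunction,verb}; 7:drado {verb}.
There are 32 candidate sequences in total.
The sequences that satisfy every rule: noun verb adverb noun noun verb verb.
Count = 1.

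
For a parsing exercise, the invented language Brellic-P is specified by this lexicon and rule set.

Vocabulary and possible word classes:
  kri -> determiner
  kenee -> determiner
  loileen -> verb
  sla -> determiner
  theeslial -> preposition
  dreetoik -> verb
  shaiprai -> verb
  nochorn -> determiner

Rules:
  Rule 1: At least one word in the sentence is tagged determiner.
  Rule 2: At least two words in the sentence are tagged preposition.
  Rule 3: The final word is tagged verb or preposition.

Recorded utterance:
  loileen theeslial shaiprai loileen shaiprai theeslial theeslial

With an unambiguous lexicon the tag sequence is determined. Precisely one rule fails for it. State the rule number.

Fixed tagging: verb preposition verb verb verb preposition preposition.
Rule check: R1 violated, R2 holds, R3 holds.
Only rule 1 fails.

1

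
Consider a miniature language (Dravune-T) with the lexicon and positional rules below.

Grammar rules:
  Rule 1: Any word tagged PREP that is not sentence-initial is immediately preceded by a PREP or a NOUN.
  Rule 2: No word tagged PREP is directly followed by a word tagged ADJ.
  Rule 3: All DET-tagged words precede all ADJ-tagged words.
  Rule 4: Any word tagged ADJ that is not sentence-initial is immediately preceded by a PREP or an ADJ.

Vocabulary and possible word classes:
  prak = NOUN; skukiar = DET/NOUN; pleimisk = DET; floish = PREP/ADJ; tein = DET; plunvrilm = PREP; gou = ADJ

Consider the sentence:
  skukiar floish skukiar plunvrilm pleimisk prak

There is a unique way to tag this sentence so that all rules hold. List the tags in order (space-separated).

Candidates per position — 1:skukiar {DET,NOUN}; 2:floish {PREP,ADJ}; 3:skukiar {DET,NOUN}; 4:plunvrilm {PREP}; 5:pleimisk {DET}; 6:prak {NOUN}.
At position 2, choosing ADJ makes rule 3 impossible to satisfy; hence PREP.
At position 3, choosing DET makes rule 1 impossible to satisfy; hence NOUN.
At position 1, choosing DET makes rule 1 impossible to satisfy; hence NOUN.
So the tagging must be: NOUN PREP NOUN PREP DET NOUN.
Rule-by-rule: rule 1 holds; rule 2 holds; rule 3 holds; rule 4 holds.

NOUN PREP NOUN PREP DET NOUN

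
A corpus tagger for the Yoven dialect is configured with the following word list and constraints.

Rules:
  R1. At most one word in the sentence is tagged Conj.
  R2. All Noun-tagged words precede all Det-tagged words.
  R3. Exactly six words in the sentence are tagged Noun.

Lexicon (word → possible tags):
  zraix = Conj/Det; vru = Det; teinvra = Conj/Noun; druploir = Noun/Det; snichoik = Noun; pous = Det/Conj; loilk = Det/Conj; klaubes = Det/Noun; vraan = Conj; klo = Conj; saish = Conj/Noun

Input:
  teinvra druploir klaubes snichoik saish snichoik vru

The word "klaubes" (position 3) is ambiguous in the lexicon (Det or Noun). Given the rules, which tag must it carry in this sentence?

Noun

Candidates per position — 1:teinvra {Conj,Noun}; 2:druploir {Noun,Det}; 3:klaubes {Det,Noun}; 4:snichoik {Noun}; 5:saish {Conj,Noun}; 6:snichoik {Noun}; 7:vru {Det}.
Position 1: tagging it Conj would leave rule 3 unsatisfiable, so it must be Noun.
Position 2: tagging it Det would leave rule 2 unsatisfiable, so it must be Noun.
Position 3: tagging it Det would leave rule 2 unsatisfiable, so it must be Noun.
Position 5: tagging it Conj would leave rule 3 unsatisfiable, so it must be Noun.
So the tagging must be: Noun Noun Noun Noun Noun Noun Det.
Checking: rule 1 ok; rule 2 ok; rule 3 ok.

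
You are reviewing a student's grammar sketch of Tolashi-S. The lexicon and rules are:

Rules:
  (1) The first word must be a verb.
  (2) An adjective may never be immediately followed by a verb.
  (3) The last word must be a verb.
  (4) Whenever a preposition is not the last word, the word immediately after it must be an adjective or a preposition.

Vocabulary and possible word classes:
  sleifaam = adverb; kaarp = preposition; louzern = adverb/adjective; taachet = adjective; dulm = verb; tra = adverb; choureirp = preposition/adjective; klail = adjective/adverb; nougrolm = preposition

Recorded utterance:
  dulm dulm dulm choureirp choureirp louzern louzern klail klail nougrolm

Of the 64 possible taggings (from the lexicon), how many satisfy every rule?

Candidates per position — 1:dulm {verb}; 2:dulm {verb}; 3:dulm {verb}; 4:choureirp {preposition,adjective}; 5:choureirp {preposition,adjective}; 6:louzern {adverb,adjective}; 7:louzern {adverb,adjective}; 8:klail {adjective,adverb}; 9:klail {adjective,adverb}; 10:nougrolm {preposition}.
There are 64 candidate sequences in total.
Rule 3 cannot be satisfied by any choice of tags from the lexicon.
So there is no consistent tagging.
Count = 0.

0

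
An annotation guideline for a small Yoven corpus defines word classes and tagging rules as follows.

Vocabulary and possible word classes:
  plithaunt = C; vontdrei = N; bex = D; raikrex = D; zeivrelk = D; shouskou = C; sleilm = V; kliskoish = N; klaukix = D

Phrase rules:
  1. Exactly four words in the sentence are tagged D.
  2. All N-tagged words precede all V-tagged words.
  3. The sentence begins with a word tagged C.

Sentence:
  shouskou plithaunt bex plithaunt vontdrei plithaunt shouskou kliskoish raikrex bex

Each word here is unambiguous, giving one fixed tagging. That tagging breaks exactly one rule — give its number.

Fixed tagging: C C D C N C C N D D.
Rule check: R1 fail, R2 pass, R3 pass.
Only rule 1 fails.

1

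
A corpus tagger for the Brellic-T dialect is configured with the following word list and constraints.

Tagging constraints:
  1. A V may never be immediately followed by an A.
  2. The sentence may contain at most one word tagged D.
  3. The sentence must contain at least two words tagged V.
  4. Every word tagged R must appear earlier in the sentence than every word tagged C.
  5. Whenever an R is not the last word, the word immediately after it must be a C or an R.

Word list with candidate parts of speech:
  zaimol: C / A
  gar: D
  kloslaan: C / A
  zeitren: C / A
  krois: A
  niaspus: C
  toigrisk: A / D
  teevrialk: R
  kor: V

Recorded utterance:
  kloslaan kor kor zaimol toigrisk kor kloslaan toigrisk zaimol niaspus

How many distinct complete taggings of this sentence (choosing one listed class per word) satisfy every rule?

12

Candidates per position — 1:kloslaan {C,A}; 2:kor {V}; 3:kor {V}; 4:zaimol {C,A}; 5:toigrisk {A,D}; 6:kor {V}; 7:kloslaan {C,A}; 8:toigrisk {A,D}; 9:zaimol {C,A}; 10:niaspus {C}.
There are 64 candidate sequences in total.
Checking each against the rules leaves 12 sequences.
Count = 12.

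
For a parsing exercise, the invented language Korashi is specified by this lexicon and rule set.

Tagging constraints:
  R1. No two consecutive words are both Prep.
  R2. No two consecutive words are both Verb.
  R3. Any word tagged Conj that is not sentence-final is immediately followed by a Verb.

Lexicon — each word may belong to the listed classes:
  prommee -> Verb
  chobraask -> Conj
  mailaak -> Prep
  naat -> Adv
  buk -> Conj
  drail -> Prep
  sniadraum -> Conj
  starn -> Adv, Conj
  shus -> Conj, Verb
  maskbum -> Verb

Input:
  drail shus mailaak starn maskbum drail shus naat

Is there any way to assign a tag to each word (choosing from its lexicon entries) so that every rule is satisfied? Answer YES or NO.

Candidates per position — 1:drail {Prep}; 2:shus {Conj,Verb}; 3:mailaak {Prep}; 4:starn {Adv,Conj}; 5:maskbum {Verb}; 6:drail {Prep}; 7:shus {Conj,Verb}; 8:naat {Adv}.
One satisfying assignment: Prep Verb Prep Adv Verb Prep Verb Adv.
Verifying each rule — rule 1 ok; rule 2 ok; rule 3 ok.

YES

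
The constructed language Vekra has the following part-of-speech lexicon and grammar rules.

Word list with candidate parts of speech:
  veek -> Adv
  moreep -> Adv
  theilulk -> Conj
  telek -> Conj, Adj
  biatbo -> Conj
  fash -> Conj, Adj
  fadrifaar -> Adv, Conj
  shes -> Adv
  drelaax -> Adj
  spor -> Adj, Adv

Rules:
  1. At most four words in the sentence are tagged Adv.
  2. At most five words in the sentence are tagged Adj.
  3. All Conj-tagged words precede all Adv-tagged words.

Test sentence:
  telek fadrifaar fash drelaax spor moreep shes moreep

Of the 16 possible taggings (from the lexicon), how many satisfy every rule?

Candidates per position — 1:telek {Conj,Adj}; 2:fadrifaar {Adv,Conj}; 3:fash {Conj,Adj}; 4:drelaax {Adj}; 5:spor {Adj,Adv}; 6:moreep {Adv}; 7:shes {Adv}; 8:moreep {Adv}.
There are 16 candidate sequences in total.
Checking each against the rules leaves 10 sequences.
Count = 10.

10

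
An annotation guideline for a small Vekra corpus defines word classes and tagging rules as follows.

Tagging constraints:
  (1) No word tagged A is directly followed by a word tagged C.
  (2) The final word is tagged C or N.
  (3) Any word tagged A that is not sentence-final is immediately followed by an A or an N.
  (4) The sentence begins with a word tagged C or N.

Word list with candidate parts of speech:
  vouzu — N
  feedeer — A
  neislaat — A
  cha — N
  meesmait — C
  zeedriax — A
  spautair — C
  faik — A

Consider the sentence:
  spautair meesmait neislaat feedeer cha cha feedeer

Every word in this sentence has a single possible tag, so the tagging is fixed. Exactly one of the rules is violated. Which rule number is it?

Fixed tagging: C C A A N N A.
Rule check: R1 ✓, R2 ✗, R3 ✓, R4 ✓.
Only rule 2 fails.

2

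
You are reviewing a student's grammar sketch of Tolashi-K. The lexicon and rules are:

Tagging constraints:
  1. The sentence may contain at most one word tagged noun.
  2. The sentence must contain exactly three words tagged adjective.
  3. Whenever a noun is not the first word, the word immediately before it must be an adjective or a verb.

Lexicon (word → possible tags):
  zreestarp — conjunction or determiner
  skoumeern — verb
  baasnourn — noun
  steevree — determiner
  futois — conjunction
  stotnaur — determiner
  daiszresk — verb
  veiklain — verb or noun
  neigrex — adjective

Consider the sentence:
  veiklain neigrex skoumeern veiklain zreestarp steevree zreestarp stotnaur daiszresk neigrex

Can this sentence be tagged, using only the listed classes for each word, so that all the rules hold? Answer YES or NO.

NO

Candidates per position — 1:veiklain {verb,noun}; 2:neigrex {adjective}; 3:skoumeern {verb}; 4:veiklain {verb,noun}; 5:zreestarp {conjunction,determiner}; 6:steevree {determiner}; 7:zreestarp {conjunction,determiner}; 8:stotnaur {determiner}; 9:daiszresk {verb}; 10:neigrex {adjective}.
Rule 2 cannot be satisfied by any choice of tags from the lexicon.
So there is no consistent tagging.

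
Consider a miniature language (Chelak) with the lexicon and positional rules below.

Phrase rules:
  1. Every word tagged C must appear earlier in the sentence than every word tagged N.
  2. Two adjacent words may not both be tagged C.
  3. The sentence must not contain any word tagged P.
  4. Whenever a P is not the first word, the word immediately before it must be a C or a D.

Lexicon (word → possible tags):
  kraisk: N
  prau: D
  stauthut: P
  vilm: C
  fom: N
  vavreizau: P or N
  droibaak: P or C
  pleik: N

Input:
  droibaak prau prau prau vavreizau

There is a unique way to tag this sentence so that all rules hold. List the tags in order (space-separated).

Candidates per position — 1:droibaak {P,C}; 2:prau {D}; 3:prau {D}; 4:prau {D}; 5:vavreizau {P,N}.
At position 1, choosing P makes rule 3 impossible to satisfy; hence C.
At position 5, choosing P makes rule 3 impossible to satisfy; hence N.
The unique satisfying tagging is: C D D D N.
Checking: rule 1 ✓; rule 2 ✓; rule 3 ✓; rule 4 ✓.

C D D D N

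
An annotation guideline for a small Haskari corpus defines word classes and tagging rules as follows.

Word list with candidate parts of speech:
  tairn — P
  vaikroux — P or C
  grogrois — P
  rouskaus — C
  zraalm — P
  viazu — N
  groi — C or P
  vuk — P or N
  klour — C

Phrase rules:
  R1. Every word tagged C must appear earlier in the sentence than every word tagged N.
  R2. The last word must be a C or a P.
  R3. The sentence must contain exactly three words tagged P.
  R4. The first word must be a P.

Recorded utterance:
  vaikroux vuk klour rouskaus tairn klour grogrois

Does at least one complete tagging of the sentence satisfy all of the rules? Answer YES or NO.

Candidates per position — 1:vaikroux {P,C}; 2:vuk {P,N}; 3:klour {C}; 4:rouskaus {C}; 5:tairn {P}; 6:klour {C}; 7:grogrois {P}.
Every candidate sequence violates at least one rule; no consistent tagging exists.

NO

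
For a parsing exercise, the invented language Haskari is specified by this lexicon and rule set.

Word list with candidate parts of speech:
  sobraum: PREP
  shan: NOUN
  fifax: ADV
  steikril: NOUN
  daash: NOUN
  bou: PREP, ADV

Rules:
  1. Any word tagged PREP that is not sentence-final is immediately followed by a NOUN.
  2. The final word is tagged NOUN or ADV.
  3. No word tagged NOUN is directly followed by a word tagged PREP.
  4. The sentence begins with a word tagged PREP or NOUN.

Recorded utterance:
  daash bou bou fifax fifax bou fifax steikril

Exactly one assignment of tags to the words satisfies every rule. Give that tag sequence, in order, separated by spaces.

NOUN ADV ADV ADV ADV ADV ADV NOUN

Candidates per position — 1:daash {NOUN}; 2:bou {PREP,ADV}; 3:bou {PREP,ADV}; 4:fifax {ADV}; 5:fifax {ADV}; 6:bou {PREP,ADV}; 7:fifax {ADV}; 8:steikril {NOUN}.
Word 2 cannot be PREP — rule 1 would then fail for every completion. It is ADV.
Word 3 cannot be PREP — rule 1 would then fail for every completion. It is ADV.
Word 6 cannot be PREP — rule 1 would then fail for every completion. It is ADV.
So the tagging must be: NOUN ADV ADV ADV ADV ADV ADV NOUN.
Verifying each rule — rule 1 satisfied; rule 2 satisfied; rule 3 satisfied; rule 4 satisfied.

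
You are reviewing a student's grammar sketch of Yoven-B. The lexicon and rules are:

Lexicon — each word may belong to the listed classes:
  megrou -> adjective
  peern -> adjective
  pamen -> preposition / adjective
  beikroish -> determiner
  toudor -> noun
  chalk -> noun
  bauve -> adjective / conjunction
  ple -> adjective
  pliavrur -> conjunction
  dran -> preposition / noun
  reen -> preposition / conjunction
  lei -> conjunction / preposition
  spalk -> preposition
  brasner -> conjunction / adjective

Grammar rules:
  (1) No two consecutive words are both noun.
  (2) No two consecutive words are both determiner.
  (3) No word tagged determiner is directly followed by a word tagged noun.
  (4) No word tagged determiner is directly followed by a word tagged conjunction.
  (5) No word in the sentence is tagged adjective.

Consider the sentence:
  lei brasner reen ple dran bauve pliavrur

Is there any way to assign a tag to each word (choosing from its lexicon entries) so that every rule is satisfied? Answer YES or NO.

NO

Candidates per position — 1:lei {conjunction,preposition}; 2:brasner {conjunction,adjective}; 3:reen {preposition,conjunction}; 4:ple {adjective}; 5:dran {preposition,noun}; 6:bauve {adjective,conjunction}; 7:pliavrur {conjunction}.
Rule 5 cannot be satisfied by any choice of tags from the lexicon.
So there is no consistent tagging.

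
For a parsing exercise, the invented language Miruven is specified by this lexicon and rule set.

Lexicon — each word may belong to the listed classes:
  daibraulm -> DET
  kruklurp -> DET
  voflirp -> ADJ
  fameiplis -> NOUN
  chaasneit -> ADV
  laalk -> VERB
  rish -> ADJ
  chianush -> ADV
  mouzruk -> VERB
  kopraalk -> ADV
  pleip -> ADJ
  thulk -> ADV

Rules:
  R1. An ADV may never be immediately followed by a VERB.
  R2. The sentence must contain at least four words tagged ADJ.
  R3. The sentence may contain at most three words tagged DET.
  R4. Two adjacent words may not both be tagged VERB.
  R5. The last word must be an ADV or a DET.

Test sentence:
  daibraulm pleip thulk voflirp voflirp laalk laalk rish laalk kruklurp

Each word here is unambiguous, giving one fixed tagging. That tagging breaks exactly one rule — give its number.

4

Fixed tagging: DET ADJ ADV ADJ ADJ VERB VERB ADJ VERB DET.
Applying the rules: R1 holds, R2 holds, R3 holds, R4 violated, R5 holds.
Only rule 4 fails.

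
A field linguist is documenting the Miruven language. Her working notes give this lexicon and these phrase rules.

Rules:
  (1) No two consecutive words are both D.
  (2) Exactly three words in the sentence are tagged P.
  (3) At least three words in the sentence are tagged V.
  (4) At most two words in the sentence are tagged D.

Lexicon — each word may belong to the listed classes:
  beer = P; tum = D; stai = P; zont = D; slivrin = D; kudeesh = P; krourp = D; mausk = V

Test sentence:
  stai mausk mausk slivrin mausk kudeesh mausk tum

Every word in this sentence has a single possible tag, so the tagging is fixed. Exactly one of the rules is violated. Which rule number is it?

Fixed tagging: P V V D V P V D.
Rule check: R1 pass, R2 fail, R3 pass, R4 pass.
Only rule 2 fails.

2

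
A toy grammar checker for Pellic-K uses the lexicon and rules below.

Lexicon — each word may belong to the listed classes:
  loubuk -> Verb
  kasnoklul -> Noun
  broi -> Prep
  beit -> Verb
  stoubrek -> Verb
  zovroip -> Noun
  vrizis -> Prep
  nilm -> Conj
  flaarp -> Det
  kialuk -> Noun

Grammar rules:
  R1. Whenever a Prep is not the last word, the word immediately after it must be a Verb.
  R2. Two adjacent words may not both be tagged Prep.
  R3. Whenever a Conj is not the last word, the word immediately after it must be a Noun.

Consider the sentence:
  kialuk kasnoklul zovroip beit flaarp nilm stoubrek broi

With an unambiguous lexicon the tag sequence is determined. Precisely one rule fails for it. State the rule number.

3

Fixed tagging: Noun Noun Noun Verb Det Conj Verb Prep.
Applying the rules: R1 holds, R2 holds, R3 violated.
Only rule 3 fails.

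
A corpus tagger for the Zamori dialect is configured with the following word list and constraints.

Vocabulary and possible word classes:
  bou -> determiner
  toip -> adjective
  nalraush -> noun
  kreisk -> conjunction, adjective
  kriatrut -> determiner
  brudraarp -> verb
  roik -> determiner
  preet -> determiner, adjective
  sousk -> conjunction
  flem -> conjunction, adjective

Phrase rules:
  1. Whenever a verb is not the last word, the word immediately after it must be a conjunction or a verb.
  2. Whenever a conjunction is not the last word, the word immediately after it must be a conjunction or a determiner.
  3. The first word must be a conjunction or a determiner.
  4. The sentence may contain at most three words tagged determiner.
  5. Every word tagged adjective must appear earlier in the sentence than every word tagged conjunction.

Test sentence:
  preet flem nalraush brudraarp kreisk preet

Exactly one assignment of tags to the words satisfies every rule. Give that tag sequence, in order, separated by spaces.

determiner adjective noun verb conjunction determiner

Candidates per position — 1:preet {determiner,adjective}; 2:flem {conjunction,adjective}; 3:nalraush {noun}; 4:brudraarp {verb}; 5:kreisk {conjunction,adjective}; 6:preet {determiner,adjective}.
If word 1 were adjective, no tagging could satisfy rule 3; so word 1 is determiner.
If word 2 were conjunction, no tagging could satisfy rule 2; so word 2 is adjective.
If word 5 were adjective, no tagging could satisfy rule 1; so word 5 is conjunction.
If word 6 were adjective, no tagging could satisfy rule 2; so word 6 is determiner.
So the tagging must be: determiner adjective noun verb conjunction determiner.
Check: rule 1 satisfied; rule 2 satisfied; rule 3 satisfied; rule 4 satisfied; rule 5 satisfied.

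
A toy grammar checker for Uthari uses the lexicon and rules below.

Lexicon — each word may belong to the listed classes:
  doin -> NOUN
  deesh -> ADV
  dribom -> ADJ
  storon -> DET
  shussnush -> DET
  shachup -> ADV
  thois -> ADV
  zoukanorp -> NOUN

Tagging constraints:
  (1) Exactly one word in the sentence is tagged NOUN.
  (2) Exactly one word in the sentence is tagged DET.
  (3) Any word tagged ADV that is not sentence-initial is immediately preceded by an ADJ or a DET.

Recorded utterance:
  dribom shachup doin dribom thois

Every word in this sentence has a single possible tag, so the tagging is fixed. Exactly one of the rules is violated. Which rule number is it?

Fixed tagging: ADJ ADV NOUN ADJ ADV.
Rule check: R1 holds, R2 violated, R3 holds.
Only rule 2 fails.

2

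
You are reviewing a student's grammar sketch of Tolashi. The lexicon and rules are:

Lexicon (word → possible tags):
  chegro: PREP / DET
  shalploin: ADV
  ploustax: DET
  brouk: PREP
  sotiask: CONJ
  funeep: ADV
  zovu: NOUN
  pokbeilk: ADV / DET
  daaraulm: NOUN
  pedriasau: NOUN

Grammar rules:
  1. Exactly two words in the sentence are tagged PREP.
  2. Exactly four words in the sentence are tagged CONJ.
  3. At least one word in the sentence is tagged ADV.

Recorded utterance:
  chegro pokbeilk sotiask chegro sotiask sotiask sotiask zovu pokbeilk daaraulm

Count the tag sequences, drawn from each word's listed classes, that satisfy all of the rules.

3

Candidates per position — 1:chegro {PREP,DET}; 2:pokbeilk {ADV,DET}; 3:sotiask {CONJ}; 4:chegro {PREP,DET}; 5:sotiask {CONJ}; 6:sotiask {CONJ}; 7:sotiask {CONJ}; 8:zovu {NOUN}; 9:pokbeilk {ADV,DET}; 10:daaraulm {NOUN}.
There are 16 candidate sequences in total.
The sequences that satisfy every rule: PREP ADV CONJ PREP CONJ CONJ CONJ NOUN ADV NOUN; PREP ADV CONJ PREP CONJ CONJ CONJ NOUN DET NOUN; PREP DET CONJ PREP CONJ CONJ CONJ NOUN ADV NOUN.
Count = 3.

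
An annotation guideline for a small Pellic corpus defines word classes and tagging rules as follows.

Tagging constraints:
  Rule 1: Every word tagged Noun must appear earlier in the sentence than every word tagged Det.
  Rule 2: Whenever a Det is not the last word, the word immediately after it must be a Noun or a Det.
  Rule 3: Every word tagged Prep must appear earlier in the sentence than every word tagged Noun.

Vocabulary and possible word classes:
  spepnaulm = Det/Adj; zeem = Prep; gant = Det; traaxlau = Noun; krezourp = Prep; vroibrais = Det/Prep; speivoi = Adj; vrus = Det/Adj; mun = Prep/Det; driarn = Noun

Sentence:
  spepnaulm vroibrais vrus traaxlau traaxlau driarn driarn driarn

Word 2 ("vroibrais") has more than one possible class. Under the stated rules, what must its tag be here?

Candidates per position — 1:spepnaulm {Det,Adj}; 2:vroibrais {Det,Prep}; 3:vrus {Det,Adj}; 4:traaxlau {Noun}; 5:traaxlau {Noun}; 6:driarn {Noun}; 7:driarn {Noun}; 8:driarn {Noun}.
Position 1: tagging it Det would leave rule 1 unsatisfiable, so it must be Adj.
Position 2: tagging it Det would leave rule 1 unsatisfiable, so it must be Prep.
Position 3: tagging it Det would leave rule 1 unsatisfiable, so it must be Adj.
That leaves exactly one tagging: Adj Prep Adj Noun Noun Noun Noun Noun.
Verifying each rule — rule 1 holds; rule 2 holds; rule 3 holds.

Prep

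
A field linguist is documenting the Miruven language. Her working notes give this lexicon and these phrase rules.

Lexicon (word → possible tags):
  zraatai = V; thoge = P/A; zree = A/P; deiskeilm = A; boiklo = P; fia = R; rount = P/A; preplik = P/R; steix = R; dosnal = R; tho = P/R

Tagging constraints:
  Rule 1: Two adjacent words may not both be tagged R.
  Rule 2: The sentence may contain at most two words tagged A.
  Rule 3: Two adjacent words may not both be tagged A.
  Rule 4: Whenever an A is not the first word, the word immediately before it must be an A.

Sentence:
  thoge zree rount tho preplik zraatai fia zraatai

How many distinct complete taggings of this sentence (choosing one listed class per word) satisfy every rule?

6

Candidates per position — 1:thoge {P,A}; 2:zree {A,P}; 3:rount {P,A}; 4:tho {P,R}; 5:preplik {P,R}; 6:zraatai {V}; 7:fia {R}; 8:zraatai {V}.
There are 32 candidate sequences in total.
Checking each against the rules leaves 6 sequences.
Count = 6.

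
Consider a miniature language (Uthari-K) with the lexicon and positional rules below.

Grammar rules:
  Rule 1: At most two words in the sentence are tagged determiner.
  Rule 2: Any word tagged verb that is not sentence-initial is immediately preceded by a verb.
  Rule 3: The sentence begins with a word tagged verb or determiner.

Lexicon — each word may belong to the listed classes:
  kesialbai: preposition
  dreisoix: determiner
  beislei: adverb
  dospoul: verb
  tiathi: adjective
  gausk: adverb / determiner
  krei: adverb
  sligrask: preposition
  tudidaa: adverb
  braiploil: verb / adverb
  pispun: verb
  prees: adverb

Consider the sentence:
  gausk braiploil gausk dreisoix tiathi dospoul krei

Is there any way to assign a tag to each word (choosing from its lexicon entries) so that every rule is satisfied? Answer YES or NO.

Candidates per position — 1:gausk {adverb,determiner}; 2:braiploil {verb,adverb}; 3:gausk {adverb,determiner}; 4:dreisoix {determiner}; 5:tiathi {adjective}; 6:dospoul {verb}; 7:krei {adverb}.
Rule 2 cannot be satisfied by any choice of tags from the lexicon.
So there is no consistent tagging.

NO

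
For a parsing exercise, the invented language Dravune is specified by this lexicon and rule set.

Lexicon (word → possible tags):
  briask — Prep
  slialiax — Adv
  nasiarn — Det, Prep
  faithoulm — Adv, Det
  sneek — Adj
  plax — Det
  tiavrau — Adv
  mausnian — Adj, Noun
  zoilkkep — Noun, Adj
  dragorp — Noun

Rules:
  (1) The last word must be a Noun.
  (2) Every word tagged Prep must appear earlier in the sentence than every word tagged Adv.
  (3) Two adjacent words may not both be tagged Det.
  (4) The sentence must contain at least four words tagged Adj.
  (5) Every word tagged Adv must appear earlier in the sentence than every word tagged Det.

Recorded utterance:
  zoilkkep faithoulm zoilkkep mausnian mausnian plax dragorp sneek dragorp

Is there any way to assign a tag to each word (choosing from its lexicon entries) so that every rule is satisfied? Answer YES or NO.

Candidates per position — 1:zoilkkep {Noun,Adj}; 2:faithoulm {Adv,Det}; 3:zoilkkep {Noun,Adj}; 4:mausnian {Adj,Noun}; 5:mausnian {Adj,Noun}; 6:plax {Det}; 7:dragorp {Noun}; 8:sneek {Adj}; 9:dragorp {Noun}.
One satisfying assignment: Adj Det Adj Noun Adj Det Noun Adj Noun.
Verifying each rule — rule 1 holds; rule 2 holds; rule 3 holds; rule 4 holds; rule 5 holds.

YES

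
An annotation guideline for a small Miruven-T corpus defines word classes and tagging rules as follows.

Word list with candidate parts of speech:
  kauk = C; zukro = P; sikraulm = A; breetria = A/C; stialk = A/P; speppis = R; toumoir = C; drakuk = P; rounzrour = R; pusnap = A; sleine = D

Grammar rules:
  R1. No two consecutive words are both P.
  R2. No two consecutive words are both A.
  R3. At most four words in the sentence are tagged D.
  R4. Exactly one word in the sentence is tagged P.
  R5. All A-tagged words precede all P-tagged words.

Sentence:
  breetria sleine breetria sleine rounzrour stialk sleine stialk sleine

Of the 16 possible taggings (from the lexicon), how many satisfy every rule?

Candidates per position — 1:breetria {A,C}; 2:sleine {D}; 3:breetria {A,C}; 4:sleine {D}; 5:rounzrour {R}; 6:stialk {A,P}; 7:sleine {D}; 8:stialk {A,P}; 9:sleine {D}.
There are 16 candidate sequences in total.
The sequences that satisfy every rule: A D A D R A D P D; A D C D R A D P D; C D A D R A D P D; C D C D R A D P D.
Count = 4.

4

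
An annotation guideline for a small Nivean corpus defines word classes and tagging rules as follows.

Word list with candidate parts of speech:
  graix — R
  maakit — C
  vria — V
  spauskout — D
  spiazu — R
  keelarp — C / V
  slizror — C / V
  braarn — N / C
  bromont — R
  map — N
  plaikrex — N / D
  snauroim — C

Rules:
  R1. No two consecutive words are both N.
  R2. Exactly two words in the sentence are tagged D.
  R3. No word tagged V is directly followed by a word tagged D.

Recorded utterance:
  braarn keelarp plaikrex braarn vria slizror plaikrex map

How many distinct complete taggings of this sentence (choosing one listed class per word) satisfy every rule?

Candidates per position — 1:braarn {N,C}; 2:keelarp {C,V}; 3:plaikrex {N,D}; 4:braarn {N,C}; 5:vria {V}; 6:slizror {C,V}; 7:plaikrex {N,D}; 8:map {N}.
There are 64 candidate sequences in total.
The sequences that satisfy every rule: N C D N V C D N; N C D C V C D N; C C D N V C D N; C C D C V C D N.
Count = 4.

4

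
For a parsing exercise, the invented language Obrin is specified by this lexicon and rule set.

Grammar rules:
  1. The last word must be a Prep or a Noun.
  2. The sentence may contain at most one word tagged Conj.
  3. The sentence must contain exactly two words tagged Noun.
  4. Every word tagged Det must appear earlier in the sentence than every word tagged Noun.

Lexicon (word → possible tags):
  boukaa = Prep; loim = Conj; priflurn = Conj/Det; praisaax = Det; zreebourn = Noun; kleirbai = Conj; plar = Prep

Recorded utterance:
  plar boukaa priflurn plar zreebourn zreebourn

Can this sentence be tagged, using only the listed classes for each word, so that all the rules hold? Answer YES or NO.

YES

Candidates per position — 1:plar {Prep}; 2:boukaa {Prep}; 3:priflurn {Conj,Det}; 4:plar {Prep}; 5:zreebourn {Noun}; 6:zreebourn {Noun}.
One satisfying assignment: Prep Prep Det Prep Noun Noun.
Checking: rule 1 ok; rule 2 ok; rule 3 ok; rule 4 ok.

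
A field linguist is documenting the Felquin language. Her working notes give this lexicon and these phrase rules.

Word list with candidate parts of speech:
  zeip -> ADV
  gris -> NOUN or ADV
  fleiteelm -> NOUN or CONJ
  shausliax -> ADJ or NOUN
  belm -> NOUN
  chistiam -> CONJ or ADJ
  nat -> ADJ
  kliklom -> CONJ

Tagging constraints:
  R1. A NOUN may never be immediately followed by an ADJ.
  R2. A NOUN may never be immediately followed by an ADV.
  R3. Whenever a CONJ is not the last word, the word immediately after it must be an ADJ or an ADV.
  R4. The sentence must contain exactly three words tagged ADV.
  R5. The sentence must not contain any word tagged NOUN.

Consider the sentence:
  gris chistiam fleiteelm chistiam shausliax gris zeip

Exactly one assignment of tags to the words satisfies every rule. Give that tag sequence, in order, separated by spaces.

ADV ADJ CONJ ADJ ADJ ADV ADV

Candidates per position — 1:gris {NOUN,ADV}; 2:chistiam {CONJ,ADJ}; 3:fleiteelm {NOUN,CONJ}; 4:chistiam {CONJ,ADJ}; 5:shausliax {ADJ,NOUN}; 6:gris {NOUN,ADV}; 7:zeip {ADV}.
If word 1 were NOUN, no tagging could satisfy rule 4; so word 1 is ADV.
If word 2 were CONJ, no tagging could satisfy rule 3; so word 2 is ADJ.
If word 3 were NOUN, no tagging could satisfy rule 5; so word 3 is CONJ.
If word 4 were CONJ, no tagging could satisfy rule 3; so word 4 is ADJ.
If word 5 were NOUN, no tagging could satisfy rule 2; so word 5 is ADJ.
If word 6 were NOUN, no tagging could satisfy rule 2; so word 6 is ADV.
The unique satisfying tagging is: ADV ADJ CONJ ADJ ADJ ADV ADV.
Verifying each rule — rule 1 ok; rule 2 ok; rule 3 ok; rule 4 ok; rule 5 ok.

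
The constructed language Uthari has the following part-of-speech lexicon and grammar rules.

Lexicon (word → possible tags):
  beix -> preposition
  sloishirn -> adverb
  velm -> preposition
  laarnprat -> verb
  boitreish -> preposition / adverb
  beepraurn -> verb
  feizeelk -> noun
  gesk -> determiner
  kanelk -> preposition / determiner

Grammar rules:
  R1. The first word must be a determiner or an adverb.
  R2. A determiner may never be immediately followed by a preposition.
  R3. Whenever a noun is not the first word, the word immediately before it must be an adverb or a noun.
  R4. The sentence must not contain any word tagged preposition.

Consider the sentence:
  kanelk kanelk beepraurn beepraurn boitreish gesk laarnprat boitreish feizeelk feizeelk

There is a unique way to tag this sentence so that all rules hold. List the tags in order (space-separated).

determiner determiner verb verb adverb determiner verb adverb noun noun

Candidates per position — 1:kanelk {preposition,determiner}; 2:kanelk {preposition,determiner}; 3:beepraurn {verb}; 4:beepraurn {verb}; 5:boitreish {preposition,adverb}; 6:gesk {determiner}; 7:laarnprat {verb}; 8:boitreish {preposition,adverb}; 9:feizeelk {noun}; 10:feizeelk {noun}.
Position 1: tagging it preposition would leave rule 1 unsatisfiable, so it must be determiner.
Position 2: tagging it preposition would leave rule 2 unsatisfiable, so it must be determiner.
Position 5: tagging it preposition would leave rule 4 unsatisfiable, so it must be adverb.
Position 8: tagging it preposition would leave rule 3 unsatisfiable, so it must be adverb.
The unique satisfying tagging is: determiner determiner verb verb adverb determiner verb adverb noun noun.
Checking: rule 1 ok; rule 2 ok; rule 3 ok; rule 4 ok.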